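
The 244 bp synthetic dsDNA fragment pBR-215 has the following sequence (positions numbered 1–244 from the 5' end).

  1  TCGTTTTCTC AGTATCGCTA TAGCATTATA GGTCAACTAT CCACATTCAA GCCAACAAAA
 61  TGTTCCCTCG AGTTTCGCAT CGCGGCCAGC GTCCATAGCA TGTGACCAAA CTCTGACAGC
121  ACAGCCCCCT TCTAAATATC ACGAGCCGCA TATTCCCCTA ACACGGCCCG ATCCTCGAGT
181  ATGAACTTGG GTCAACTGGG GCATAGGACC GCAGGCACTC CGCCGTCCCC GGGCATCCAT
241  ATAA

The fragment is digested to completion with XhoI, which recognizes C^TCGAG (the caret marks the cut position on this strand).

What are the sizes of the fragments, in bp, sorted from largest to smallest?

107, 70, 67 bp

XhoI sites (CTCGAG) start at positions 67, 174.
XhoI cuts after the first base of each site, so after positions 67, 174.
Linear molecule, 2 cuts → 3 fragments:
  1–67 → 67 bp
  68–174 → 107 bp
  175–244 → 70 bp
Sorted largest to smallest: 107, 70, 67 bp.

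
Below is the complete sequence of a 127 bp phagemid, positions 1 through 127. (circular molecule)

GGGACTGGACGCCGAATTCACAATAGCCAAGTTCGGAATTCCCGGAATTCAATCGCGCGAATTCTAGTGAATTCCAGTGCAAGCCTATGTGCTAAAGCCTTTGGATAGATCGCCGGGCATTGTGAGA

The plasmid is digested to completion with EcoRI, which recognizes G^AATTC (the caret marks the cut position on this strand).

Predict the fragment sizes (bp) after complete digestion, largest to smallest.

EcoRI sites (GAATTC) start at positions 14, 36, 45, 59, 69.
EcoRI cuts after the first base of each site, so after positions 14, 36, 45, 59, 69.
Circular molecule, 5 cuts → 5 fragments:
  15–36 → 22 bp
  37–45 → 9 bp
  46–59 → 14 bp
  60–69 → 10 bp
  70–127 then 1–14 → 58 + 14 = 72 bp
Sorted largest to smallest: 72, 22, 14, 10, 9 bp.

72, 22, 14, 10, 9 bp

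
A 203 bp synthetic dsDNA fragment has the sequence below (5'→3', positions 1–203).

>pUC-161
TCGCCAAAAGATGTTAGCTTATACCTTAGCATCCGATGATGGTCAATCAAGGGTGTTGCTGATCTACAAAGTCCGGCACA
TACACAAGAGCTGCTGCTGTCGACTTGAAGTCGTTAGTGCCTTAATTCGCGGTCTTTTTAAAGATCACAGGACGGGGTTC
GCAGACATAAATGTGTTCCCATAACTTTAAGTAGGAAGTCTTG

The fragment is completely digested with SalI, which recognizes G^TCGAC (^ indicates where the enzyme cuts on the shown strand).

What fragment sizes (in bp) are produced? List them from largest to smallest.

The SalI site (GTCGAC) starts at position 99.
SalI cuts after the first base of each site, so after position 99.
Linear molecule, 1 cut → 2 fragments:
  1–99 → 99 bp
  100–203 → 104 bp
Sorted largest to smallest: 104, 99 bp.

104, 99 bp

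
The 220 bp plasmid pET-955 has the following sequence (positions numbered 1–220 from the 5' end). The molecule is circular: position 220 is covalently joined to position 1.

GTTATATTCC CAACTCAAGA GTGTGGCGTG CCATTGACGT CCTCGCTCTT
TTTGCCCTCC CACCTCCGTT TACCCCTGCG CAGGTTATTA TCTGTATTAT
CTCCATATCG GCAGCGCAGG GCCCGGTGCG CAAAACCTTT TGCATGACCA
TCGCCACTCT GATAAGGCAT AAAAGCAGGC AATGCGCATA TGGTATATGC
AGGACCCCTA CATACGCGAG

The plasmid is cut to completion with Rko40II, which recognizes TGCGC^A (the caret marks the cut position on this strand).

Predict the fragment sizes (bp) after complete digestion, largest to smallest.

Rko40II sites (TGCGCA) start at positions 77, 127, 183.
Rko40II cuts after base 5 of each site (before the last base), so after positions 81, 131, 187.
Circular molecule, 3 cuts → 3 fragments:
  82–131 → 50 bp
  132–187 → 56 bp
  188–220 then 1–81 → 33 + 81 = 114 bp
Sorted largest to smallest: 114, 56, 50 bp.

114, 56, 50 bp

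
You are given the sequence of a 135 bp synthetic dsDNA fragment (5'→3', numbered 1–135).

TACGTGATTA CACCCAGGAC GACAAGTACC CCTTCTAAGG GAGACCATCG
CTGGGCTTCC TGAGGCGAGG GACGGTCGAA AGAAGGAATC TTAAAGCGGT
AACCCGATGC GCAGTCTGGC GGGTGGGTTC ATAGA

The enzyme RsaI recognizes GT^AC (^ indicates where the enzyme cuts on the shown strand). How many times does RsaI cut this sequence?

1

GTAC occurs starting at position 26.
RsaI cuts at 1 site.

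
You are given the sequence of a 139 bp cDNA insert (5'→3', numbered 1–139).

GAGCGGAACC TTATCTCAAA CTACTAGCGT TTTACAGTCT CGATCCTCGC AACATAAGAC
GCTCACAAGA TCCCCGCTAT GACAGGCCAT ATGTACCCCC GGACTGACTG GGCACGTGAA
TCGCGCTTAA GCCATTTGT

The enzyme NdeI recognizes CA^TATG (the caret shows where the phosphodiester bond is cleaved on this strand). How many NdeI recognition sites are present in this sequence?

CATATG occurs starting at position 88.
NdeI cuts at 1 site.

1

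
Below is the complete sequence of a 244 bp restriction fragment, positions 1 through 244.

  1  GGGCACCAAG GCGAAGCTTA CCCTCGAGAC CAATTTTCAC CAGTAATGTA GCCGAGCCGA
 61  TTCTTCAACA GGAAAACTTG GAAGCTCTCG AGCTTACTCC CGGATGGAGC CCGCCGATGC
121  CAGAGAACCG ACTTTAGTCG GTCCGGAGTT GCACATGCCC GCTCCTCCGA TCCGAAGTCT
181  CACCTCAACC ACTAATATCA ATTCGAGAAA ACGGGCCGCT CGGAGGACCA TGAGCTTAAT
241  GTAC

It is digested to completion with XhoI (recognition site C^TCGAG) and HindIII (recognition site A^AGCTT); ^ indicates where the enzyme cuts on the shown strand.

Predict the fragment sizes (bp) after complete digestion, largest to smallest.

XhoI sites (CTCGAG) start at positions 23, 87.
XhoI cuts after the first base of each site, so after positions 23, 87.
The HindIII site (AAGCTT) starts at position 14.
HindIII cuts after the first base of each site, so after position 14.
Combined cut positions: 14, 23, 87.
Linear molecule, 3 cuts → 4 fragments:
  1–14 → 14 bp
  15–23 → 9 bp
  24–87 → 64 bp
  88–244 → 157 bp
Sorted largest to smallest: 157, 64, 14, 9 bp.

157, 64, 14, 9 bp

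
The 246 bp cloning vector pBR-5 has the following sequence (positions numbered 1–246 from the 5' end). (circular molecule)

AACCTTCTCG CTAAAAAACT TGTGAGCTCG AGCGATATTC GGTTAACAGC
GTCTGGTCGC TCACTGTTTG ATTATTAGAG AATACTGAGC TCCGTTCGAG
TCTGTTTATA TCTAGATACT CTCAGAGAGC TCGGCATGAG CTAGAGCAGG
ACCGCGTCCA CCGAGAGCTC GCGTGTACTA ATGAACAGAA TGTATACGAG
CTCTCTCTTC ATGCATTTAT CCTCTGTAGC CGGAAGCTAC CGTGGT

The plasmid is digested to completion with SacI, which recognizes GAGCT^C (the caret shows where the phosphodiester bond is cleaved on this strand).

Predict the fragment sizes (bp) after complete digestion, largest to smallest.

SacI sites (GAGCTC) start at positions 24, 87, 127, 165, 198.
SacI cuts after base 5 of each site (before the last base), so after positions 28, 91, 131, 169, 202.
Circular molecule, 5 cuts → 5 fragments:
  29–91 → 63 bp
  92–131 → 40 bp
  132–169 → 38 bp
  170–202 → 33 bp
  203–246 then 1–28 → 44 + 28 = 72 bp
Sorted largest to smallest: 72, 63, 40, 38, 33 bp.

72, 63, 40, 38, 33 bp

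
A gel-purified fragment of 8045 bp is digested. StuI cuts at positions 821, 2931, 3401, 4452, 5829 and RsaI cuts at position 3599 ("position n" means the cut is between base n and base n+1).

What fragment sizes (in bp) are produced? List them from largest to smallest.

Combined cut positions (sorted): 821, 2931, 3401, 3599, 4452, 5829.
Linear molecule, 6 cuts → 7 fragments:
  821 − 0 = 821 bp
  2931 − 821 = 2110 bp
  3401 − 2931 = 470 bp
  3599 − 3401 = 198 bp
  4452 − 3599 = 853 bp
  5829 − 4452 = 1377 bp
  8045 − 5829 = 2216 bp
Sorted largest to smallest: 2216, 2110, 1377, 853, 821, 470, 198 bp.

2216, 2110, 1377, 853, 821, 470, 198 bp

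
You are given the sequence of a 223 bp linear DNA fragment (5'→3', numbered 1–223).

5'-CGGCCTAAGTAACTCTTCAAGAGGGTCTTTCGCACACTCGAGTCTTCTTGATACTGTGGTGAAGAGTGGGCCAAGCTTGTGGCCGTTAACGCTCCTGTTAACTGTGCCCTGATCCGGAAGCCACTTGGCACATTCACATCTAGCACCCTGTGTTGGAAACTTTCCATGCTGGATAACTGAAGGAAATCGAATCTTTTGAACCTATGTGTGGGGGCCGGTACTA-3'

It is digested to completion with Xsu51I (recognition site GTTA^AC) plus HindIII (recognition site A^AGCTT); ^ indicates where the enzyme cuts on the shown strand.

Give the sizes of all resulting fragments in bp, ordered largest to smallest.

Xsu51I sites (GTTAAC) start at positions 85, 97.
Xsu51I cuts after base 4 of each site, so after positions 88, 100.
The HindIII site (AAGCTT) starts at position 73.
HindIII cuts after the first base of each site, so after position 73.
Combined cut positions: 73, 88, 100.
Linear molecule, 3 cuts → 4 fragments:
  1–73 → 73 bp
  74–88 → 15 bp
  89–100 → 12 bp
  101–223 → 123 bp
Sorted largest to smallest: 123, 73, 15, 12 bp.

123, 73, 15, 12 bp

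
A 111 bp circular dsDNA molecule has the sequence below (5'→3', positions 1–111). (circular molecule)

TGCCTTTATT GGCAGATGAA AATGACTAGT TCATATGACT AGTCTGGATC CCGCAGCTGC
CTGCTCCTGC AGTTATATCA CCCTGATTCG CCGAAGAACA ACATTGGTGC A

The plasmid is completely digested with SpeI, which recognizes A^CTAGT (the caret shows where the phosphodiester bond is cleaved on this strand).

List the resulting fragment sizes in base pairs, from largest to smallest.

98, 13 bp

SpeI sites (ACTAGT) start at positions 25, 38.
SpeI cuts after the first base of each site, so after positions 25, 38.
Circular molecule, 2 cuts → 2 fragments:
  26–38 → 13 bp
  39–111 then 1–25 → 73 + 25 = 98 bp
Sorted largest to smallest: 98, 13 bp.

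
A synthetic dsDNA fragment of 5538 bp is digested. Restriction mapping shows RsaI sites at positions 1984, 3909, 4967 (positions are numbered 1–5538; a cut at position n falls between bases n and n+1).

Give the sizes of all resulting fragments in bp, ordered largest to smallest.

Linear molecule, 3 cuts → 4 fragments:
  1984 − 0 = 1984 bp
  3909 − 1984 = 1925 bp
  4967 − 3909 = 1058 bp
  5538 − 4967 = 571 bp
Sorted largest to smallest: 1984, 1925, 1058, 571 bp.

1984, 1925, 1058, 571 bp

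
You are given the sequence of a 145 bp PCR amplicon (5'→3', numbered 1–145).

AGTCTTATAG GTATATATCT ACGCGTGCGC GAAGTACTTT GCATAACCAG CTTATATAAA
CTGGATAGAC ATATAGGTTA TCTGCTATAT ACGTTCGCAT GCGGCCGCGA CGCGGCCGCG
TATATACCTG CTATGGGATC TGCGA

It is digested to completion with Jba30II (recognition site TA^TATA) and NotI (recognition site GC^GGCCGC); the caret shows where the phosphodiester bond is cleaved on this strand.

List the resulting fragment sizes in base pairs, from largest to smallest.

41, 33, 23, 15, 13, 11, 9 bp

Jba30II sites (TATATA) start at positions 12, 53, 86, 121.
Jba30II cuts after base 2 of each site, so after positions 13, 54, 87, 122.
NotI sites (GCGGCCGC) start at positions 101, 112.
NotI cuts after base 2 of each site, so after positions 102, 113.
Combined cut positions: 13, 54, 87, 102, 113, 122.
Linear molecule, 6 cuts → 7 fragments:
  1–13 → 13 bp
  14–54 → 41 bp
  55–87 → 33 bp
  88–102 → 15 bp
  103–113 → 11 bp
  114–122 → 9 bp
  123–145 → 23 bp
Sorted largest to smallest: 41, 33, 23, 15, 13, 11, 9 bp.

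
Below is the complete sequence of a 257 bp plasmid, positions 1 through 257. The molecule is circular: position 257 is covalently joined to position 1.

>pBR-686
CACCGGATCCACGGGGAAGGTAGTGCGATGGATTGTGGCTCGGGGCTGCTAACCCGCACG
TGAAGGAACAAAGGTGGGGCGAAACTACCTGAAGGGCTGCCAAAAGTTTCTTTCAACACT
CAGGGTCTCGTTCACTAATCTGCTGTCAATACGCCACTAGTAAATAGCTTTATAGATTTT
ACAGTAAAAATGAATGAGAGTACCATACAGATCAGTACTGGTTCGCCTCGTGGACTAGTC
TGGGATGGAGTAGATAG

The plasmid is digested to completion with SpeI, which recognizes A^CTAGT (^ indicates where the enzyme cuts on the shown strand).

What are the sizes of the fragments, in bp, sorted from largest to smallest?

179, 78 bp

SpeI sites (ACTAGT) start at positions 156, 234.
SpeI cuts after the first base of each site, so after positions 156, 234.
Circular molecule, 2 cuts → 2 fragments:
  157–234 → 78 bp
  235–257 then 1–156 → 23 + 156 = 179 bp
Sorted largest to smallest: 179, 78 bp.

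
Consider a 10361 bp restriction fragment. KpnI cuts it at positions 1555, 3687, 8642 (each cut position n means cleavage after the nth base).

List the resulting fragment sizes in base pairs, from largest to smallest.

4955, 2132, 1719, 1555 bp

Linear molecule, 3 cuts → 4 fragments:
  1555 − 0 = 1555 bp
  3687 − 1555 = 2132 bp
  8642 − 3687 = 4955 bp
  10361 − 8642 = 1719 bp
Sorted largest to smallest: 4955, 2132, 1719, 1555 bp.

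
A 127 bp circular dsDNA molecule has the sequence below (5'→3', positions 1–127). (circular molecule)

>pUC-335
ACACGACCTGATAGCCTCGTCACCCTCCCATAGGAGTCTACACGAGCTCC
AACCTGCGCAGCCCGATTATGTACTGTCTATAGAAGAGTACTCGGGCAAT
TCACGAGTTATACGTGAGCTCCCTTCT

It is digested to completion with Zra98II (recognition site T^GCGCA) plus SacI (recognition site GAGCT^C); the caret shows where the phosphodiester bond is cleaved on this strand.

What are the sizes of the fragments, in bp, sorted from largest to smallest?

65, 55, 7 bp

The Zra98II site (TGCGCA) starts at position 55.
Zra98II cuts after the first base of each site, so after position 55.
SacI sites (GAGCTC) start at positions 44, 116.
SacI cuts after base 5 of each site (before the last base), so after positions 48, 120.
Combined cut positions: 48, 55, 120.
Circular molecule, 3 cuts → 3 fragments:
  49–55 → 7 bp
  56–120 → 65 bp
  121–127 then 1–48 → 7 + 48 = 55 bp
Sorted largest to smallest: 65, 55, 7 bp.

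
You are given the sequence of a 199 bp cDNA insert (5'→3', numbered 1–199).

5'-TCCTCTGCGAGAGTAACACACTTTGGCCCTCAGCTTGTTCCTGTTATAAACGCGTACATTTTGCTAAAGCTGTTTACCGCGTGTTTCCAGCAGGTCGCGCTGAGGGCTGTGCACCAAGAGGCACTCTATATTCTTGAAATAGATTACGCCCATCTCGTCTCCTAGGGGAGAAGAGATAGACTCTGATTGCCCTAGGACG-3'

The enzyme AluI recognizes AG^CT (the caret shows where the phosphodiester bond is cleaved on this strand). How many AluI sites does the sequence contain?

2

AGCT occurs starting at positions 32, 68.
AluI cuts at 2 sites.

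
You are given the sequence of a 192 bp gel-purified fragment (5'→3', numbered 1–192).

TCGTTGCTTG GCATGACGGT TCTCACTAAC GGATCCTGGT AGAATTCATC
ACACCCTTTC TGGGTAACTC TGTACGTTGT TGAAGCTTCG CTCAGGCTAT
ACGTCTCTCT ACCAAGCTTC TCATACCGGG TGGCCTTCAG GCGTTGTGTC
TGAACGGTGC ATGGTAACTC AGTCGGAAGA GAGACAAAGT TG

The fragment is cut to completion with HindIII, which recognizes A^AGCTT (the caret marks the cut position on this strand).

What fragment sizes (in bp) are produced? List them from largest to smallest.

83, 78, 31 bp

HindIII sites (AAGCTT) start at positions 83, 114.
HindIII cuts after the first base of each site, so after positions 83, 114.
Linear molecule, 2 cuts → 3 fragments:
  1–83 → 83 bp
  84–114 → 31 bp
  115–192 → 78 bp
Sorted largest to smallest: 83, 78, 31 bp.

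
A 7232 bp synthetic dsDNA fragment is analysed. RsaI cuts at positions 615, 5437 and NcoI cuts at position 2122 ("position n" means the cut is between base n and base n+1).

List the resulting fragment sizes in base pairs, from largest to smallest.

3315, 1795, 1507, 615 bp

Combined cut positions (sorted): 615, 2122, 5437.
Linear molecule, 3 cuts → 4 fragments:
  615 − 0 = 615 bp
  2122 − 615 = 1507 bp
  5437 − 2122 = 3315 bp
  7232 − 5437 = 1795 bp
Sorted largest to smallest: 3315, 1795, 1507, 615 bp.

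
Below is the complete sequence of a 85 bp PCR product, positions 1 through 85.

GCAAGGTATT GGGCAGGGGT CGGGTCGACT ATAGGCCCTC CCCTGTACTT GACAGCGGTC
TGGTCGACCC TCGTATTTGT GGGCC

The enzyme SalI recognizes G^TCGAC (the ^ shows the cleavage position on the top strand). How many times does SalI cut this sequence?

2

GTCGAC occurs starting at positions 24, 63.
SalI cuts at 2 sites.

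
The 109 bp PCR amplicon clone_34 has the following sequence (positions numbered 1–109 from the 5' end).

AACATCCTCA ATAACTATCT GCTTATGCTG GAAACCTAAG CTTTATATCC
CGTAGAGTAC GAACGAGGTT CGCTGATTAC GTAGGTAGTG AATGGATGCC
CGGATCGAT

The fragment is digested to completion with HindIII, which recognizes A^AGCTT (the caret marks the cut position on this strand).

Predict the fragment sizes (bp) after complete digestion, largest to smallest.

The HindIII site (AAGCTT) starts at position 38.
HindIII cuts after the first base of each site, so after position 38.
Linear molecule, 1 cut → 2 fragments:
  1–38 → 38 bp
  39–109 → 71 bp
Sorted largest to smallest: 71, 38 bp.

71, 38 bp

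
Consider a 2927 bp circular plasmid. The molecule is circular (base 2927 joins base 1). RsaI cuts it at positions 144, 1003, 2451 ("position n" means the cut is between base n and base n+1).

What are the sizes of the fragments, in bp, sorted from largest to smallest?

Circular molecule, 3 cuts → 3 fragments:
  1003 − 144 = 859 bp
  2451 − 1003 = 1448 bp
  wrap: 2927 − 2451 + 144 = 620 bp
Sorted largest to smallest: 1448, 859, 620 bp.

1448, 859, 620 bp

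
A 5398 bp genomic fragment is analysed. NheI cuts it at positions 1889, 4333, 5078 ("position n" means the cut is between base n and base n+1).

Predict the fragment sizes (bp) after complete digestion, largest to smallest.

2444, 1889, 745, 320 bp

Linear molecule, 3 cuts → 4 fragments:
  1889 − 0 = 1889 bp
  4333 − 1889 = 2444 bp
  5078 − 4333 = 745 bp
  5398 − 5078 = 320 bp
Sorted largest to smallest: 2444, 1889, 745, 320 bp.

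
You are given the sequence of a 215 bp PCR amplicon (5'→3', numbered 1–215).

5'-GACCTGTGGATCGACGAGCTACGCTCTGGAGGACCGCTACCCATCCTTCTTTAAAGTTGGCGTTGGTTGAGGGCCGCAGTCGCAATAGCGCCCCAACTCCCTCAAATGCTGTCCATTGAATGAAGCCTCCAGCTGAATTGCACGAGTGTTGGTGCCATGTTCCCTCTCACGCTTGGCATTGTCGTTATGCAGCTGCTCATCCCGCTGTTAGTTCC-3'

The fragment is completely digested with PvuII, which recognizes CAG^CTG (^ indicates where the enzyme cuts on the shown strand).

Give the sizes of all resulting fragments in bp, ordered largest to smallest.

PvuII sites (CAGCTG) start at positions 130, 190.
PvuII cuts after base 3 of each site, so after positions 132, 192.
Linear molecule, 2 cuts → 3 fragments:
  1–132 → 132 bp
  133–192 → 60 bp
  193–215 → 23 bp
Sorted largest to smallest: 132, 60, 23 bp.

132, 60, 23 bp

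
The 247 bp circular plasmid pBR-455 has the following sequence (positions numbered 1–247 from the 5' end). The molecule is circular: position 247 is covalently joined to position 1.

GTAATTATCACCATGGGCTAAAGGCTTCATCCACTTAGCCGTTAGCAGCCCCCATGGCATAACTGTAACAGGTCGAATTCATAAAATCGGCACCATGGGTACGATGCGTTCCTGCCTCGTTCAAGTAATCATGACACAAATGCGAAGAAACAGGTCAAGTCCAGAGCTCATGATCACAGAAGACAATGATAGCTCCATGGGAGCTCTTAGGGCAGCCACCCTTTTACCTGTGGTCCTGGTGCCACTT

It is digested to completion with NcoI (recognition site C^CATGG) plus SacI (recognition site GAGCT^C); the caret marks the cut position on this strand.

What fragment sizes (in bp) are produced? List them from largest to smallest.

75, 53, 41, 41, 27, 10 bp

NcoI sites (CCATGG) start at positions 11, 52, 93, 195.
NcoI cuts after the first base of each site, so after positions 11, 52, 93, 195.
SacI sites (GAGCTC) start at positions 164, 201.
SacI cuts after base 5 of each site (before the last base), so after positions 168, 205.
Combined cut positions: 11, 52, 93, 168, 195, 205.
Circular molecule, 6 cuts → 6 fragments:
  12–52 → 41 bp
  53–93 → 41 bp
  94–168 → 75 bp
  169–195 → 27 bp
  196–205 → 10 bp
  206–247 then 1–11 → 42 + 11 = 53 bp
Sorted largest to smallest: 75, 53, 41, 41, 27, 10 bp.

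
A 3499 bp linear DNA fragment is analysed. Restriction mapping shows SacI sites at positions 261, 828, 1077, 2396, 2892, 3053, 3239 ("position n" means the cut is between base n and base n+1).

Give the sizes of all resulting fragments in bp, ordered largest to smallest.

1319, 567, 496, 261, 260, 249, 186, 161 bp

Linear molecule, 7 cuts → 8 fragments:
  261 − 0 = 261 bp
  828 − 261 = 567 bp
  1077 − 828 = 249 bp
  2396 − 1077 = 1319 bp
  2892 − 2396 = 496 bp
  3053 − 2892 = 161 bp
  3239 − 3053 = 186 bp
  3499 − 3239 = 260 bp
Sorted largest to smallest: 1319, 567, 496, 261, 260, 249, 186, 161 bp.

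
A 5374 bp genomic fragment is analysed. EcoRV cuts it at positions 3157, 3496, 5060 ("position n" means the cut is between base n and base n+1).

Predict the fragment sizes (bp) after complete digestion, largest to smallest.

3157, 1564, 339, 314 bp

Linear molecule, 3 cuts → 4 fragments:
  3157 − 0 = 3157 bp
  3496 − 3157 = 339 bp
  5060 − 3496 = 1564 bp
  5374 − 5060 = 314 bp
Sorted largest to smallest: 3157, 1564, 339, 314 bp.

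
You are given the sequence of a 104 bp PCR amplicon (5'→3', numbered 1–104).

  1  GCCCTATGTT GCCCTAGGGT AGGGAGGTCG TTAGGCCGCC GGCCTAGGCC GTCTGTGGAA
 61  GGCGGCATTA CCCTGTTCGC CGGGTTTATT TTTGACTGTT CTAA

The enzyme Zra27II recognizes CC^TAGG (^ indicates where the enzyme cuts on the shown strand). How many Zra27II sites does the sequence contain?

2

CCTAGG occurs starting at positions 13, 43.
Zra27II cuts at 2 sites.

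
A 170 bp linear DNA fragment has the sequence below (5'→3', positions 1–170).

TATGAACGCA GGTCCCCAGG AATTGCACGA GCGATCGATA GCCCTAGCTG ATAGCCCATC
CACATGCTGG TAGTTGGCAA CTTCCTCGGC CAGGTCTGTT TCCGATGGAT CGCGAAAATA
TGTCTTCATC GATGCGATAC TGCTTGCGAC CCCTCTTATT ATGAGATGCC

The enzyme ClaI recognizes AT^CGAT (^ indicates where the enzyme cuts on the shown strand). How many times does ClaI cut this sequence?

2

ATCGAT occurs starting at positions 34, 128.
ClaI cuts at 2 sites.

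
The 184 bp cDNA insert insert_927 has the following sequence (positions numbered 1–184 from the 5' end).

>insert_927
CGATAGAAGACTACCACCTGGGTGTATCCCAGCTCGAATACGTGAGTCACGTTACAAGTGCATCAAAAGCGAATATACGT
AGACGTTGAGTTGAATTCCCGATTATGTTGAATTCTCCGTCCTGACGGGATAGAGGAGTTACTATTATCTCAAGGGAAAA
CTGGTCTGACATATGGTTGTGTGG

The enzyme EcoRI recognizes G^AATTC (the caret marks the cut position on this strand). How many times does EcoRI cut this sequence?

GAATTC occurs starting at positions 93, 110.
EcoRI cuts at 2 sites.

2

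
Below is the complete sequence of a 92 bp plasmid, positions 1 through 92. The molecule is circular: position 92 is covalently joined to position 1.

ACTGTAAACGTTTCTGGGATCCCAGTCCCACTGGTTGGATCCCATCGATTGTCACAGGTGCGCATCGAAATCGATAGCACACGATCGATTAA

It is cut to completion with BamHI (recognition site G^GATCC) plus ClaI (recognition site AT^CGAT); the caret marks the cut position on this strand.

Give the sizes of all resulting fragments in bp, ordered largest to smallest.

BamHI sites (GGATCC) start at positions 17, 37.
BamHI cuts after the first base of each site, so after positions 17, 37.
ClaI sites (ATCGAT) start at positions 44, 70, 84.
ClaI cuts after base 2 of each site, so after positions 45, 71, 85.
Combined cut positions: 17, 37, 45, 71, 85.
Circular molecule, 5 cuts → 5 fragments:
  18–37 → 20 bp
  38–45 → 8 bp
  46–71 → 26 bp
  72–85 → 14 bp
  86–92 then 1–17 → 7 + 17 = 24 bp
Sorted largest to smallest: 26, 24, 20, 14, 8 bp.

26, 24, 20, 14, 8 bp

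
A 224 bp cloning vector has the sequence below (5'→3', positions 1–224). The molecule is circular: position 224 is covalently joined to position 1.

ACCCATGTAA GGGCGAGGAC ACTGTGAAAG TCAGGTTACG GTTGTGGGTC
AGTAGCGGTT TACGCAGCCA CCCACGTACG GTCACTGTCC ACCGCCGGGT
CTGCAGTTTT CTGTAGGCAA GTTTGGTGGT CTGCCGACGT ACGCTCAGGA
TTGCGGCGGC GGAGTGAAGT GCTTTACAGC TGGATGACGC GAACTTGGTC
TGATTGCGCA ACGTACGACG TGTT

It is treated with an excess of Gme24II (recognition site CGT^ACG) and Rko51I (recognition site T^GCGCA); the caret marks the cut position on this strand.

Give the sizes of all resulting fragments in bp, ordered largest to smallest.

87, 65, 63, 9 bp

Gme24II sites (CGTACG) start at positions 75, 138, 212.
Gme24II cuts after base 3 of each site, so after positions 77, 140, 214.
The Rko51I site (TGCGCA) starts at position 205.
Rko51I cuts after the first base of each site, so after position 205.
Combined cut positions: 77, 140, 205, 214.
Circular molecule, 4 cuts → 4 fragments:
  78–140 → 63 bp
  141–205 → 65 bp
  206–214 → 9 bp
  215–224 then 1–77 → 10 + 77 = 87 bp
Sorted largest to smallest: 87, 65, 63, 9 bp.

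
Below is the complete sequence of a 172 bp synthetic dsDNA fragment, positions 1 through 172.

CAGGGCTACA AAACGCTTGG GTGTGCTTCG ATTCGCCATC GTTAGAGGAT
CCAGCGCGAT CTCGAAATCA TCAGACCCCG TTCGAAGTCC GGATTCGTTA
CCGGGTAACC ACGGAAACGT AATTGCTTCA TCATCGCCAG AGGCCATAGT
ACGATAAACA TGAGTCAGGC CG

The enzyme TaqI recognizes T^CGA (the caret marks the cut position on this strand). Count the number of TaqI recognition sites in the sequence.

3

TCGA occurs starting at positions 28, 62, 82.
TaqI cuts at 3 sites.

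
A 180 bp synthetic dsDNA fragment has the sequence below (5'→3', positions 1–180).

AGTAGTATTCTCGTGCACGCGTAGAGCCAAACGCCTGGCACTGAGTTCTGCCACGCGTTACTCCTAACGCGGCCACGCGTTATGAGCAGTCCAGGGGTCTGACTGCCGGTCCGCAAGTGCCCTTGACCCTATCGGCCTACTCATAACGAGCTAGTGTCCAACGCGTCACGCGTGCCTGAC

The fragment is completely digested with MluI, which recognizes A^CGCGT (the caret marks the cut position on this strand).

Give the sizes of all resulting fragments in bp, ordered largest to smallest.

86, 36, 22, 17, 12, 7 bp

MluI sites (ACGCGT) start at positions 17, 53, 75, 161, 168.
MluI cuts after the first base of each site, so after positions 17, 53, 75, 161, 168.
Linear molecule, 5 cuts → 6 fragments:
  1–17 → 17 bp
  18–53 → 36 bp
  54–75 → 22 bp
  76–161 → 86 bp
  162–168 → 7 bp
  169–180 → 12 bp
Sorted largest to smallest: 86, 36, 22, 17, 12, 7 bp.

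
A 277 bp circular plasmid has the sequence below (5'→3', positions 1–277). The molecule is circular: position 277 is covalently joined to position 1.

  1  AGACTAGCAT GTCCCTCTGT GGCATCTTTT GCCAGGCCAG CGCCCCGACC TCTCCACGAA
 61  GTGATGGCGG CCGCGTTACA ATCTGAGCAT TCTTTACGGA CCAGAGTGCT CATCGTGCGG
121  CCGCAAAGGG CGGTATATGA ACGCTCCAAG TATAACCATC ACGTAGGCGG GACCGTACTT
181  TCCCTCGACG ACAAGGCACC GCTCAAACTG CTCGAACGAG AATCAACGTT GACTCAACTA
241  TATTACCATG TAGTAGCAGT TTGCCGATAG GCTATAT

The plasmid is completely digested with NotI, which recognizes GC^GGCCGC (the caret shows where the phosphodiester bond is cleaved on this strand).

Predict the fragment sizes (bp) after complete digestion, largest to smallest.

227, 50 bp

NotI sites (GCGGCCGC) start at positions 67, 117.
NotI cuts after base 2 of each site, so after positions 68, 118.
Circular molecule, 2 cuts → 2 fragments:
  69–118 → 50 bp
  119–277 then 1–68 → 159 + 68 = 227 bp
Sorted largest to smallest: 227, 50 bp.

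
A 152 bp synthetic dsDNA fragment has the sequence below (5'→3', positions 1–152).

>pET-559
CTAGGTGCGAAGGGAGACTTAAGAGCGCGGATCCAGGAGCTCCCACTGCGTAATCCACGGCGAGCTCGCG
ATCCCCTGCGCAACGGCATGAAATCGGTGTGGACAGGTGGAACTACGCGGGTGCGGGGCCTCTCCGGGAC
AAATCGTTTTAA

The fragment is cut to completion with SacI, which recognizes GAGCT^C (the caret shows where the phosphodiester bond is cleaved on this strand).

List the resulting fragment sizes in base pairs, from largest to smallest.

86, 41, 25 bp

SacI sites (GAGCTC) start at positions 37, 62.
SacI cuts after base 5 of each site (before the last base), so after positions 41, 66.
Linear molecule, 2 cuts → 3 fragments:
  1–41 → 41 bp
  42–66 → 25 bp
  67–152 → 86 bp
Sorted largest to smallest: 86, 41, 25 bp.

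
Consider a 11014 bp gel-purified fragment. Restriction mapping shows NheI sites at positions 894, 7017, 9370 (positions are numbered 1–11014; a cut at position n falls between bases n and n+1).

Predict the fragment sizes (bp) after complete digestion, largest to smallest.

6123, 2353, 1644, 894 bp

Linear molecule, 3 cuts → 4 fragments:
  894 − 0 = 894 bp
  7017 − 894 = 6123 bp
  9370 − 7017 = 2353 bp
  11014 − 9370 = 1644 bp
Sorted largest to smallest: 6123, 2353, 1644, 894 bp.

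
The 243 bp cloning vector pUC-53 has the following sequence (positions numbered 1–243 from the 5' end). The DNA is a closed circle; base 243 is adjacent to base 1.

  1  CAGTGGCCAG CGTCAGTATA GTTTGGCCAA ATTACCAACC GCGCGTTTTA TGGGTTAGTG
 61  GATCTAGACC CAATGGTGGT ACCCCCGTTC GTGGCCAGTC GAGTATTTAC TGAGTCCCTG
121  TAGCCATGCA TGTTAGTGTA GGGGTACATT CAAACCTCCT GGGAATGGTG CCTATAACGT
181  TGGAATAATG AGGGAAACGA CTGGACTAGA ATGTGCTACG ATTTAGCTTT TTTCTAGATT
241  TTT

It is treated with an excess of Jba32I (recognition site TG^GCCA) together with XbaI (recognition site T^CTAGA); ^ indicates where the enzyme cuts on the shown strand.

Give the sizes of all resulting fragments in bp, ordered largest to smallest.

Jba32I sites (TGGCCA) start at positions 4, 24, 92.
Jba32I cuts after base 2 of each site, so after positions 5, 25, 93.
XbaI sites (TCTAGA) start at positions 63, 233.
XbaI cuts after the first base of each site, so after positions 63, 233.
Combined cut positions: 5, 25, 63, 93, 233.
Circular molecule, 5 cuts → 5 fragments:
  6–25 → 20 bp
  26–63 → 38 bp
  64–93 → 30 bp
  94–233 → 140 bp
  234–243 then 1–5 → 10 + 5 = 15 bp
Sorted largest to smallest: 140, 38, 30, 20, 15 bp.

140, 38, 30, 20, 15 bp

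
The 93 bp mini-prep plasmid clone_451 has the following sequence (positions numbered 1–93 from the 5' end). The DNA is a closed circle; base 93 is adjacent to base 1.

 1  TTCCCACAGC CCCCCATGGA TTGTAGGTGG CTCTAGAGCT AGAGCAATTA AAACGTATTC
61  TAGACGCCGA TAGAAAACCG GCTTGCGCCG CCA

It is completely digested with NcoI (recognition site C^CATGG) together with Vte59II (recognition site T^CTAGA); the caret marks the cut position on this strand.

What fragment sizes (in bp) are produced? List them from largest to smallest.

The NcoI site (CCATGG) starts at position 14.
NcoI cuts after the first base of each site, so after position 14.
Vte59II sites (TCTAGA) start at positions 32, 59.
Vte59II cuts after the first base of each site, so after positions 32, 59.
Combined cut positions: 14, 32, 59.
Circular molecule, 3 cuts → 3 fragments:
  15–32 → 18 bp
  33–59 → 27 bp
  60–93 then 1–14 → 34 + 14 = 48 bp
Sorted largest to smallest: 48, 27, 18 bp.

48, 27, 18 bp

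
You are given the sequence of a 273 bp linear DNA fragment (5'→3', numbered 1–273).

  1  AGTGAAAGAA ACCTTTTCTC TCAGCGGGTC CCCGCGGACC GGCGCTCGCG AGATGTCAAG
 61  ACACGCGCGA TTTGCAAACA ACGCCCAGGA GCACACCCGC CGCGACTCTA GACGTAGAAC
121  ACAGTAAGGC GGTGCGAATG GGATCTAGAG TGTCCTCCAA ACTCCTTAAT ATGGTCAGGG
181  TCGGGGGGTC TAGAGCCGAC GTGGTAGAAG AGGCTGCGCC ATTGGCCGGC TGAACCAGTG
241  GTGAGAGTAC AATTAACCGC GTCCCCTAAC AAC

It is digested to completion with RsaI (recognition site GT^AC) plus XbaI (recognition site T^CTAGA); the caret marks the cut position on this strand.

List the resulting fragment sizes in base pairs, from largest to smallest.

107, 59, 45, 37, 25 bp

The RsaI site (GTAC) starts at position 247.
RsaI cuts after base 2 of each site, so after position 248.
XbaI sites (TCTAGA) start at positions 107, 144, 189.
XbaI cuts after the first base of each site, so after positions 107, 144, 189.
Combined cut positions: 107, 144, 189, 248.
Linear molecule, 4 cuts → 5 fragments:
  1–107 → 107 bp
  108–144 → 37 bp
  145–189 → 45 bp
  190–248 → 59 bp
  249–273 → 25 bp
Sorted largest to smallest: 107, 59, 45, 37, 25 bp.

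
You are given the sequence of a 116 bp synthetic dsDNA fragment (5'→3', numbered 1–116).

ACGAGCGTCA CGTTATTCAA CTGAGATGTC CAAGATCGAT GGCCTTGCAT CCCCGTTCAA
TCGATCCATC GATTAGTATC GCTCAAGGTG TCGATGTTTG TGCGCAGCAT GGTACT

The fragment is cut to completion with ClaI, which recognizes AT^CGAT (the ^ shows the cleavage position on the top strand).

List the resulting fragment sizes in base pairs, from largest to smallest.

ClaI sites (ATCGAT) start at positions 35, 60, 68.
ClaI cuts after base 2 of each site, so after positions 36, 61, 69.
Linear molecule, 3 cuts → 4 fragments:
  1–36 → 36 bp
  37–61 → 25 bp
  62–69 → 8 bp
  70–116 → 47 bp
Sorted largest to smallest: 47, 36, 25, 8 bp.

47, 36, 25, 8 bp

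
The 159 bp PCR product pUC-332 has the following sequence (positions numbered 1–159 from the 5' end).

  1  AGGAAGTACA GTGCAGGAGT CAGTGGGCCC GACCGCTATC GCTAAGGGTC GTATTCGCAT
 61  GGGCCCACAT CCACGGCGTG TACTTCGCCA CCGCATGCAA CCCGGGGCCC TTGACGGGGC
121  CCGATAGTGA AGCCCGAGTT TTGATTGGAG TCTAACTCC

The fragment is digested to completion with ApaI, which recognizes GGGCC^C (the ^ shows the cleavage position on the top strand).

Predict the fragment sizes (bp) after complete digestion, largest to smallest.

ApaI sites (GGGCCC) start at positions 25, 61, 105, 117.
ApaI cuts after base 5 of each site (before the last base), so after positions 29, 65, 109, 121.
Linear molecule, 4 cuts → 5 fragments:
  1–29 → 29 bp
  30–65 → 36 bp
  66–109 → 44 bp
  110–121 → 12 bp
  122–159 → 38 bp
Sorted largest to smallest: 44, 38, 36, 29, 12 bp.

44, 38, 36, 29, 12 bp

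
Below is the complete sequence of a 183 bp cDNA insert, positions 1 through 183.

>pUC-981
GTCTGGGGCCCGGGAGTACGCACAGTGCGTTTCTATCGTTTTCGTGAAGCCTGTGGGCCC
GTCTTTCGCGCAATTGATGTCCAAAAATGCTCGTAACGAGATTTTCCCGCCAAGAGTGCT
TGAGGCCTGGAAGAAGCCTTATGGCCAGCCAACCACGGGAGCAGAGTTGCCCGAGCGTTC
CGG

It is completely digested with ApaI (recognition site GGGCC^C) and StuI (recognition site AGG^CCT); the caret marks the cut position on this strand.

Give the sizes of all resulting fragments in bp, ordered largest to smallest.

ApaI sites (GGGCCC) start at positions 6, 55.
ApaI cuts after base 5 of each site (before the last base), so after positions 10, 59.
The StuI site (AGGCCT) starts at position 123.
StuI cuts after base 3 of each site, so after position 125.
Combined cut positions: 10, 59, 125.
Linear molecule, 3 cuts → 4 fragments:
  1–10 → 10 bp
  11–59 → 49 bp
  60–125 → 66 bp
  126–183 → 58 bp
Sorted largest to smallest: 66, 58, 49, 10 bp.

66, 58, 49, 10 bp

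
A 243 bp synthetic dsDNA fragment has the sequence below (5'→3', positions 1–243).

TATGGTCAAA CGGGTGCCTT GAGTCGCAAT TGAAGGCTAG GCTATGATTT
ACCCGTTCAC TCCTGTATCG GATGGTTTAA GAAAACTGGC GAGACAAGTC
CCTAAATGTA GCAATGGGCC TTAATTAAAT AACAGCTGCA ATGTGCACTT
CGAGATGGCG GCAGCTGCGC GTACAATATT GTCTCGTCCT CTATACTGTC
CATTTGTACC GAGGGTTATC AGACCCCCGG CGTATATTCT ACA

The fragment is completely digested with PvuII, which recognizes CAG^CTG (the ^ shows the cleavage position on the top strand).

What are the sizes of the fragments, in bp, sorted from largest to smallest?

PvuII sites (CAGCTG) start at positions 133, 162.
PvuII cuts after base 3 of each site, so after positions 135, 164.
Linear molecule, 2 cuts → 3 fragments:
  1–135 → 135 bp
  136–164 → 29 bp
  165–243 → 79 bp
Sorted largest to smallest: 135, 79, 29 bp.

135, 79, 29 bp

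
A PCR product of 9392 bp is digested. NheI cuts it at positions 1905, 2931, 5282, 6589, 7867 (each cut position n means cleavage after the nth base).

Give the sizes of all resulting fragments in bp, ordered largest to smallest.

Linear molecule, 5 cuts → 6 fragments:
  1905 − 0 = 1905 bp
  2931 − 1905 = 1026 bp
  5282 − 2931 = 2351 bp
  6589 − 5282 = 1307 bp
  7867 − 6589 = 1278 bp
  9392 − 7867 = 1525 bp
Sorted largest to smallest: 2351, 1905, 1525, 1307, 1278, 1026 bp.

2351, 1905, 1525, 1307, 1278, 1026 bp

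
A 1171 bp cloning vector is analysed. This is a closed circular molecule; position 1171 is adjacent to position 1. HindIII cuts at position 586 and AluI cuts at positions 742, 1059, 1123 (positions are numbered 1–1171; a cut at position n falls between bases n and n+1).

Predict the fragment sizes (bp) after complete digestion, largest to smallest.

634, 317, 156, 64 bp

Combined cut positions (sorted): 586, 742, 1059, 1123.
Circular molecule, 4 cuts → 4 fragments:
  742 − 586 = 156 bp
  1059 − 742 = 317 bp
  1123 − 1059 = 64 bp
  wrap: 1171 − 1123 + 586 = 634 bp
Sorted largest to smallest: 634, 317, 156, 64 bp.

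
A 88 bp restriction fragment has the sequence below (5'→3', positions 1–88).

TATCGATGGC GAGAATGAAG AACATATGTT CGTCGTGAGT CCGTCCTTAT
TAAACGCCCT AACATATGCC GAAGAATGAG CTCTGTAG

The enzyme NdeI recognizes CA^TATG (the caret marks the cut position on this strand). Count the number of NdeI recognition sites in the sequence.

2

CATATG occurs starting at positions 23, 63.
NdeI cuts at 2 sites.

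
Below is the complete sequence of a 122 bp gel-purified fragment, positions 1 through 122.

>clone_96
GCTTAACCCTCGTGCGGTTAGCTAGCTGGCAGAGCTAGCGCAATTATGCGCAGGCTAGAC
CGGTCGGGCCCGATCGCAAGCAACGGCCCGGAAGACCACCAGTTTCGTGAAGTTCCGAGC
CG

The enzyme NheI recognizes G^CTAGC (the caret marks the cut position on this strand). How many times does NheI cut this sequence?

GCTAGC occurs starting at positions 21, 34.
NheI cuts at 2 sites.

2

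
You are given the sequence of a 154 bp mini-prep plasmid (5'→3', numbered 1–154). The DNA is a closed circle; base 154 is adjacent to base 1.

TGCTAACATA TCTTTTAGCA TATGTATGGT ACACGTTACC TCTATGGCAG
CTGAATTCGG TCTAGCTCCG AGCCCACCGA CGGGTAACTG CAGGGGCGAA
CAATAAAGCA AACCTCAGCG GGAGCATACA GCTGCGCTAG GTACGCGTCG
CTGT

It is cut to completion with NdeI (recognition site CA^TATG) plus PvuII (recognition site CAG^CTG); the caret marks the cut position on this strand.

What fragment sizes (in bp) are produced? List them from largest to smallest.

The NdeI site (CATATG) starts at position 19.
NdeI cuts after base 2 of each site, so after position 20.
PvuII sites (CAGCTG) start at positions 48, 129.
PvuII cuts after base 3 of each site, so after positions 50, 131.
Combined cut positions: 20, 50, 131.
Circular molecule, 3 cuts → 3 fragments:
  21–50 → 30 bp
  51–131 → 81 bp
  132–154 then 1–20 → 23 + 20 = 43 bp
Sorted largest to smallest: 81, 43, 30 bp.

81, 43, 30 bp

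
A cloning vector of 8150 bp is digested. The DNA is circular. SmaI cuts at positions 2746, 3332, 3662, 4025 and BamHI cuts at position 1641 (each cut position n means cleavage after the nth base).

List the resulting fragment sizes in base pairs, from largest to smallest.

Combined cut positions (sorted): 1641, 2746, 3332, 3662, 4025.
Circular molecule, 5 cuts → 5 fragments:
  2746 − 1641 = 1105 bp
  3332 − 2746 = 586 bp
  3662 − 3332 = 330 bp
  4025 − 3662 = 363 bp
  wrap: 8150 − 4025 + 1641 = 5766 bp
Sorted largest to smallest: 5766, 1105, 586, 363, 330 bp.

5766, 1105, 586, 363, 330 bp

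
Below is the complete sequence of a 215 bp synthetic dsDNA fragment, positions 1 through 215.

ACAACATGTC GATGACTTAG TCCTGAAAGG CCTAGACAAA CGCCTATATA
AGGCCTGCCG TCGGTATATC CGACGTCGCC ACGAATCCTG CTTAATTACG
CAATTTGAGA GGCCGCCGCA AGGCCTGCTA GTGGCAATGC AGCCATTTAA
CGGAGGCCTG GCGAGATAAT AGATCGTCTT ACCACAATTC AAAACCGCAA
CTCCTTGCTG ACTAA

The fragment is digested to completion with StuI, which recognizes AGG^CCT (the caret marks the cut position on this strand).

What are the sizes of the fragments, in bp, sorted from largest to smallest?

70, 59, 33, 30, 23 bp

StuI sites (AGGCCT) start at positions 28, 51, 121, 154.
StuI cuts after base 3 of each site, so after positions 30, 53, 123, 156.
Linear molecule, 4 cuts → 5 fragments:
  1–30 → 30 bp
  31–53 → 23 bp
  54–123 → 70 bp
  124–156 → 33 bp
  157–215 → 59 bp
Sorted largest to smallest: 70, 59, 33, 30, 23 bp.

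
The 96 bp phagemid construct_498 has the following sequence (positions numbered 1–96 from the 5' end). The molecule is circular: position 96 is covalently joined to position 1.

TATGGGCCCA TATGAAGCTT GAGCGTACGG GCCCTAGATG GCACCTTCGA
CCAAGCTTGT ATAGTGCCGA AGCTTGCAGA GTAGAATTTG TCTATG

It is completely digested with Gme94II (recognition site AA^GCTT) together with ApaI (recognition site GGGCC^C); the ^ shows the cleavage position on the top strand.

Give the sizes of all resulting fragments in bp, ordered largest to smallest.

33, 21, 17, 17, 8 bp

Gme94II sites (AAGCTT) start at positions 15, 53, 70.
Gme94II cuts after base 2 of each site, so after positions 16, 54, 71.
ApaI sites (GGGCCC) start at positions 4, 29.
ApaI cuts after base 5 of each site (before the last base), so after positions 8, 33.
Combined cut positions: 8, 16, 33, 54, 71.
Circular molecule, 5 cuts → 5 fragments:
  9–16 → 8 bp
  17–33 → 17 bp
  34–54 → 21 bp
  55–71 → 17 bp
  72–96 then 1–8 → 25 + 8 = 33 bp
Sorted largest to smallest: 33, 21, 17, 17, 8 bp.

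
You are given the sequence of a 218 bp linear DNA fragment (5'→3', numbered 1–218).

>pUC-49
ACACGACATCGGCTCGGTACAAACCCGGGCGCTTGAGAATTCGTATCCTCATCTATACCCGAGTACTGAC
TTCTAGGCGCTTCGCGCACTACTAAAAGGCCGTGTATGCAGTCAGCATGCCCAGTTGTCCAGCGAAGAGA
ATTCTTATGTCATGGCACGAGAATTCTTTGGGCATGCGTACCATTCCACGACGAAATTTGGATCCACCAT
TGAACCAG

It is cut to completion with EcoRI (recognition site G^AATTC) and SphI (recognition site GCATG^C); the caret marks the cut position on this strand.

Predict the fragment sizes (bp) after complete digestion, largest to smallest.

EcoRI sites (GAATTC) start at positions 37, 139, 161.
EcoRI cuts after the first base of each site, so after positions 37, 139, 161.
SphI sites (GCATGC) start at positions 115, 172.
SphI cuts after base 5 of each site (before the last base), so after positions 119, 176.
Combined cut positions: 37, 119, 139, 161, 176.
Linear molecule, 5 cuts → 6 fragments:
  1–37 → 37 bp
  38–119 → 82 bp
  120–139 → 20 bp
  140–161 → 22 bp
  162–176 → 15 bp
  177–218 → 42 bp
Sorted largest to smallest: 82, 42, 37, 22, 20, 15 bp.

82, 42, 37, 22, 20, 15 bp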